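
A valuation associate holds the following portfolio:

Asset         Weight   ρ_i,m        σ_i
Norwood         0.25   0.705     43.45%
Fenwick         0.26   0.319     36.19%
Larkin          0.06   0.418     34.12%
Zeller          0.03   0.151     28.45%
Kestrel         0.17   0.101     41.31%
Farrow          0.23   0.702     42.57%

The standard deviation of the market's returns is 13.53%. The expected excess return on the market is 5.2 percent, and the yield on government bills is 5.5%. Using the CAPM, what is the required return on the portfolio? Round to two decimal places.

β_Norwood = 0.705 × 43.45% / 13.53% = 2.2640
β_Fenwick = 0.319 × 36.19% / 13.53% = 0.8533
β_Larkin = 0.418 × 34.12% / 13.53% = 1.0541
β_Zeller = 0.151 × 28.45% / 13.53% = 0.3175
β_Kestrel = 0.101 × 41.31% / 13.53% = 0.3084
β_Farrow = 0.702 × 42.57% / 13.53% = 2.2087
β_P = Σ w_i β_i = 0.25×2.2640 + 0.26×0.8533 + 0.06×1.0541 + 0.03×0.3175 + 0.17×0.3084 + 0.23×2.2087 = 1.4211
E(R_P) = R_f + β_P × MRP = 5.5% + 1.4211 × 5.2% = 12.89%

12.89%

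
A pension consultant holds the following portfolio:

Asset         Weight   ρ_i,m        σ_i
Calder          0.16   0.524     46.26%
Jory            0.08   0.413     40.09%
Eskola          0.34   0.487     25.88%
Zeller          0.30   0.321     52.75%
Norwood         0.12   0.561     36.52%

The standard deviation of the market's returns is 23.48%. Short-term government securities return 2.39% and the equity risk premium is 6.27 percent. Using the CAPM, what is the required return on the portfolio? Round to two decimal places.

β_Calder = 0.524 × 46.26% / 23.48% = 1.0324
β_Jory = 0.413 × 40.09% / 23.48% = 0.7052
β_Eskola = 0.487 × 25.88% / 23.48% = 0.5368
β_Zeller = 0.321 × 52.75% / 23.48% = 0.7212
β_Norwood = 0.561 × 36.52% / 23.48% = 0.8726
β_P = Σ w_i β_i = 0.16×1.0324 + 0.08×0.7052 + 0.34×0.5368 + 0.30×0.7212 + 0.12×0.8726 = 0.7252
E(R_P) = R_f + β_P × MRP = 2.39% + 0.7252 × 6.27% = 6.94%

6.94%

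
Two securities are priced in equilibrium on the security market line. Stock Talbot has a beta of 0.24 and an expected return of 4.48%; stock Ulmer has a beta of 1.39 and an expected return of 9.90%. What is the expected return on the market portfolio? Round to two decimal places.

Both satisfy E(R) = R_f + β·MRP, so the slope of the SML is
MRP = (9.90% − 4.48%) / (1.39 − 0.24) = 5.42% / 1.15 = 4.7130%
R_f = E(R_Talbot) − β_Talbot·MRP = 4.48% − 0.24 × 4.7130% = 3.3489%
E(R_m) = R_f + MRP = 3.3489% + 4.7130% = 8.06%

8.06%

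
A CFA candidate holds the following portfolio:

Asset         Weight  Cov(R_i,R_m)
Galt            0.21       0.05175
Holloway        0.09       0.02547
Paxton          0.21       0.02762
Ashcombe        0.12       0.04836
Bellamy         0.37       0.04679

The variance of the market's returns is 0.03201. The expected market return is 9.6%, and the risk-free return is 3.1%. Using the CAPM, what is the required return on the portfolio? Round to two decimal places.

11.64%

β_Galt = 0.05175 / 0.03201 = 1.6167
β_Holloway = 0.02547 / 0.03201 = 0.7957
β_Paxton = 0.02762 / 0.03201 = 0.8629
β_Ashcombe = 0.04836 / 0.03201 = 1.5108
β_Bellamy = 0.04679 / 0.03201 = 1.4617
β_P = Σ w_i β_i = 0.21×1.6167 + 0.09×0.7957 + 0.21×0.8629 + 0.12×1.5108 + 0.37×1.4617 = 1.3145
MRP = 9.6% − 3.1% = 6.50%
E(R_P) = R_f + β_P × MRP = 3.1% + 1.3145 × 6.5% = 11.64%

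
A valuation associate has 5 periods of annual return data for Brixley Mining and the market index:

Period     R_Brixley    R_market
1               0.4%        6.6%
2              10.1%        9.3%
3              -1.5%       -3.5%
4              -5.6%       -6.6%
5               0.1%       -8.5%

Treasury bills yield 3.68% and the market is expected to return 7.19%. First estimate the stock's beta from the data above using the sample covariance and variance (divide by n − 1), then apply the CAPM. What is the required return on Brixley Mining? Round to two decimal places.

Mean R_i = (0.4 + 10.1 − 1.5 − 5.6 + 0.1) / 5 = 0.7000%
Mean R_m = (6.6 + 9.3 − 3.5 − 6.6 − 8.5) / 5 = -0.5400%
Σ(R_i − R̄_i)(R_m − R̄_m) = 139.8200  ⇒  Cov = 139.8200 / 4 = 34.9550
Σ(R_m − R̄_m)² = 256.6520  ⇒  Var(R_m) = 256.6520 / 4 = 64.1630
β = Cov / Var(R_m) = 34.9550 / 64.1630 = 0.5448
MRP = 7.19% − 3.68% = 3.51%
E(R) = R_f + β × MRP = 3.68% + 0.5448 × 3.51% = 5.59%

5.59%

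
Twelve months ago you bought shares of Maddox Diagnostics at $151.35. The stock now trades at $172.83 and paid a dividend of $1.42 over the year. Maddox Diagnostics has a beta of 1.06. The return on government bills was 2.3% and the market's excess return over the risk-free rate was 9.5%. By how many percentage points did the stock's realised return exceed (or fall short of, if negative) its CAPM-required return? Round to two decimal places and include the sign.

Realised HPR = (P1 + D1 − P0) / P0 = (172.83 + 1.42 − 151.35) / 151.35 = 22.90 / 151.35 = 15.1305%
CAPM required = R_f + β·MRP = 2.3% + 1.06 × 9.5% = 12.3700%
α = realised − required = 15.1305% − 12.3700% = +2.76%

+2.76%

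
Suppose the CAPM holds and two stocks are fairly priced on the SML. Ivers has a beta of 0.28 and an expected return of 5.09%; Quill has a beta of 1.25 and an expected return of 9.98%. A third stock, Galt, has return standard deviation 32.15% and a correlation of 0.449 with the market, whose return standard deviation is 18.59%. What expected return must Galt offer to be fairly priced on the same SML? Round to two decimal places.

7.59%

MRP = (9.98% − 5.09%) / (1.25 − 0.28) = 5.0412%
R_f = 5.09% − 0.28 × 5.0412% = 3.6785%
β_Galt = ρ·σ_i/σ_m = 0.449 × 32.15 / 18.59 = 0.7765
E(R_Galt) = R_f + β × MRP = 3.6785% + 0.7765 × 5.0412% = 7.59%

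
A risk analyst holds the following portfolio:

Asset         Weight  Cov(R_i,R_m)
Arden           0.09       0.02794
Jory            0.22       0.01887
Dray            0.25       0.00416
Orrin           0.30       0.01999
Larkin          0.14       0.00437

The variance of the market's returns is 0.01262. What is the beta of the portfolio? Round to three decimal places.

β_Arden = 0.02794 / 0.01262 = 2.2139
β_Jory = 0.01887 / 0.01262 = 1.4952
β_Dray = 0.00416 / 0.01262 = 0.3296
β_Orrin = 0.01999 / 0.01262 = 1.5840
β_Larkin = 0.00437 / 0.01262 = 0.3463
β_P = Σ w_i β_i = 0.09×2.2139 + 0.22×1.4952 + 0.25×0.3296 + 0.30×1.5840 + 0.14×0.3463 = 1.1343

1.134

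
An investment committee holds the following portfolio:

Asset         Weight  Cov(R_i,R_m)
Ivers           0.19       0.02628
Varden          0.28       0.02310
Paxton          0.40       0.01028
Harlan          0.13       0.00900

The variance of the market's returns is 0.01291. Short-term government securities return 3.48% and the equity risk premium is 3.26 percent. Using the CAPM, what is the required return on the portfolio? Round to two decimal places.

β_Ivers = 0.02628 / 0.01291 = 2.0356
β_Varden = 0.02310 / 0.01291 = 1.7893
β_Paxton = 0.01028 / 0.01291 = 0.7963
β_Harlan = 0.00900 / 0.01291 = 0.6971
β_P = Σ w_i β_i = 0.19×2.0356 + 0.28×1.7893 + 0.40×0.7963 + 0.13×0.6971 = 1.2969
E(R_P) = R_f + β_P × MRP = 3.48% + 1.2969 × 3.26% = 7.71%

7.71%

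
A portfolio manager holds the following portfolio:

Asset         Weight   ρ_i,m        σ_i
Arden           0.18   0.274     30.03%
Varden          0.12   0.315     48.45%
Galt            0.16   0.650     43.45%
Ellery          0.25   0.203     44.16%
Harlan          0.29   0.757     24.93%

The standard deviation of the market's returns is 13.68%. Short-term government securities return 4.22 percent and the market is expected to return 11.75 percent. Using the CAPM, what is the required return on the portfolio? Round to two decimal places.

β_Arden = 0.274 × 30.03% / 13.68% = 0.6015
β_Varden = 0.315 × 48.45% / 13.68% = 1.1156
β_Galt = 0.650 × 43.45% / 13.68% = 2.0645
β_Ellery = 0.203 × 44.16% / 13.68% = 0.6553
β_Harlan = 0.757 × 24.93% / 13.68% = 1.3795
β_P = Σ w_i β_i = 0.18×0.6015 + 0.12×1.1156 + 0.16×2.0645 + 0.25×0.6553 + 0.29×1.3795 = 1.1363
MRP = 11.75% − 4.22% = 7.53%
E(R_P) = R_f + β_P × MRP = 4.22% + 1.1363 × 7.53% = 12.78%

12.78%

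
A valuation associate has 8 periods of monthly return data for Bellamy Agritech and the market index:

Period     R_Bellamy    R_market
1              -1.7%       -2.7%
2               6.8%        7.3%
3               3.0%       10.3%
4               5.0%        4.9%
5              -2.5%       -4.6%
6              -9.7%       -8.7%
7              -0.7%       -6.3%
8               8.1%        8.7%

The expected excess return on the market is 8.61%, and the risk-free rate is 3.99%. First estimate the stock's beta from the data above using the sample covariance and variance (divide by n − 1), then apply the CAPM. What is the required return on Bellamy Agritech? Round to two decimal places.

Mean R_i = (-1.7 + 6.8 + 3.0 + 5.0 − 2.5 − 9.7 − 0.7 + 8.1) / 8 = 1.0375%
Mean R_m = (-2.7 + 7.3 + 10.3 + 4.9 − 4.6 − 8.7 − 6.3 + 8.7) / 8 = 1.1125%
Σ(R_i − R̄_i)(R_m − R̄_m) = 271.1663  ⇒  Cov = 271.1663 / 7 = 38.7380
Σ(R_m − R̄_m)² = 393.0088  ⇒  Var(R_m) = 393.0088 / 7 = 56.1441
β = Cov / Var(R_m) = 38.7380 / 56.1441 = 0.6900
E(R) = R_f + β × MRP = 3.99% + 0.6900 × 8.61% = 9.93%

9.93%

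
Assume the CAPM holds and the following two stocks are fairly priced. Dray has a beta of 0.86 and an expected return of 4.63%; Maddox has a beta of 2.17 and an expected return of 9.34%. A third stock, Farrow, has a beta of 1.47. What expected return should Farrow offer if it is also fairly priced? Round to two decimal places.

6.82%

MRP (SML slope) = (9.34% − 4.63%) / (2.17 − 0.86) = 4.71% / 1.31 = 3.5954%
R_f (intercept) = 4.63% − 0.86 × 3.5954% = 1.5380%
E(R_Farrow) = R_f + β × MRP = 1.5380% + 1.47 × 3.5954% = 6.82%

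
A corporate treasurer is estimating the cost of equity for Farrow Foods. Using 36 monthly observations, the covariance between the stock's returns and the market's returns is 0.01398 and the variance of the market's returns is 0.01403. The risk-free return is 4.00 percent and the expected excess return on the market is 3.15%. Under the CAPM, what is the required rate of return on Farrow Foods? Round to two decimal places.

7.14%

β = Cov(R_i, R_m) / Var(R_m) = 0.01398 / 0.01403 = 0.9964
E(R) = R_f + β × MRP = 4.00% + 0.9964 × 3.15% = 7.14%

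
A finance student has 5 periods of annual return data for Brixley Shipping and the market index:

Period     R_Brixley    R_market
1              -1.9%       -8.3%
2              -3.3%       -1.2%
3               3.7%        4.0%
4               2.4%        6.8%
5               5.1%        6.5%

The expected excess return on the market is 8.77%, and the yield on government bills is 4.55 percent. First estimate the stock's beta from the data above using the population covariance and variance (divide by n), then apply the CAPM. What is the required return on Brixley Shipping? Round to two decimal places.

Mean R_i = (-1.9 − 3.3 + 3.7 + 2.4 + 5.1) / 5 = 1.2000%
Mean R_m = (-8.3 − 1.2 + 4.0 + 6.8 + 6.5) / 5 = 1.5600%
Σ(R_i − R̄_i)(R_m − R̄_m) = 74.6400  ⇒  Cov = 74.6400 / 5 = 14.9280
Σ(R_m − R̄_m)² = 162.6520  ⇒  Var(R_m) = 162.6520 / 5 = 32.5304
β = Cov / Var(R_m) = 14.9280 / 32.5304 = 0.4589
E(R) = R_f + β × MRP = 4.55% + 0.4589 × 8.77% = 8.57%

8.57%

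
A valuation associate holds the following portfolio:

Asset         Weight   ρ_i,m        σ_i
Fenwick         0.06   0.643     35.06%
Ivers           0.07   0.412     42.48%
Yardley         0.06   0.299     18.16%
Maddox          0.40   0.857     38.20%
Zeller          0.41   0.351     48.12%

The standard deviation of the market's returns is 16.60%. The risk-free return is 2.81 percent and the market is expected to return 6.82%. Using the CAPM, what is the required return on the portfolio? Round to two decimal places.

8.35%

β_Fenwick = 0.643 × 35.06% / 16.60% = 1.3580
β_Ivers = 0.412 × 42.48% / 16.60% = 1.0543
β_Yardley = 0.299 × 18.16% / 16.60% = 0.3271
β_Maddox = 0.857 × 38.20% / 16.60% = 1.9721
β_Zeller = 0.351 × 48.12% / 16.60% = 1.0175
β_P = Σ w_i β_i = 0.06×1.3580 + 0.07×1.0543 + 0.06×0.3271 + 0.40×1.9721 + 0.41×1.0175 = 1.3809
MRP = 6.82% − 2.81% = 4.01%
E(R_P) = R_f + β_P × MRP = 2.81% + 1.3809 × 4.01% = 8.35%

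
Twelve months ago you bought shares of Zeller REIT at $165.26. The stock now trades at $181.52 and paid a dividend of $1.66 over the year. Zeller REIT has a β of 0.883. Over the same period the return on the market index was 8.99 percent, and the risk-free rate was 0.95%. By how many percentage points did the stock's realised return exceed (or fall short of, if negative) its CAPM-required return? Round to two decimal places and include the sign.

Realised HPR = (P1 + D1 − P0) / P0 = (181.52 + 1.66 − 165.26) / 165.26 = 17.92 / 165.26 = 10.8435%
MRP = 8.99% − 0.95% = 8.04%
CAPM required = R_f + β·MRP = 0.95% + 0.883 × 8.04% = 8.04932%
α = realised − required = 10.8435% − 8.04932% = +2.79%

+2.79%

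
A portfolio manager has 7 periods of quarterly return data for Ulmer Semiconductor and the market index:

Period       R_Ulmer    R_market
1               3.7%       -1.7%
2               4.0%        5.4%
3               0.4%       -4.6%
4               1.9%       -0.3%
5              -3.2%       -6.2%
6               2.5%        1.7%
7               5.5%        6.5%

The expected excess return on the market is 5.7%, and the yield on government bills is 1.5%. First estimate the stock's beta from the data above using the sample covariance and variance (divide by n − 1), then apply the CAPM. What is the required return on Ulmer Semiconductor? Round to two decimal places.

Mean R_i = (3.7 + 4.0 + 0.4 + 1.9 − 3.2 + 2.5 + 5.5) / 7 = 2.1143%
Mean R_m = (-1.7 + 5.4 − 4.6 − 0.3 − 6.2 + 1.7 + 6.5) / 7 = 0.1143%
Σ(R_i − R̄_i)(R_m − R̄_m) = 71.0486  ⇒  Cov = 71.0486 / 6 = 11.8414
Σ(R_m − R̄_m)² = 136.7886  ⇒  Var(R_m) = 136.7886 / 6 = 22.7981
β = Cov / Var(R_m) = 11.8414 / 22.7981 = 0.5194
E(R) = R_f + β × MRP = 1.5% + 0.5194 × 5.7% = 4.46%

4.46%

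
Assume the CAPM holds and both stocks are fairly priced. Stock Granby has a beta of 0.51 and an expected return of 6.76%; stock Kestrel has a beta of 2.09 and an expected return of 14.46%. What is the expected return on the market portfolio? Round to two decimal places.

9.15%

Both satisfy E(R) = R_f + β·MRP, so the slope of the SML is
MRP = (14.46% − 6.76%) / (2.09 − 0.51) = 7.70% / 1.58 = 4.8734%
R_f = E(R_Granby) − β_Granby·MRP = 6.76% − 0.51 × 4.8734% = 4.2746%
E(R_m) = R_f + MRP = 4.2746% + 4.8734% = 9.15%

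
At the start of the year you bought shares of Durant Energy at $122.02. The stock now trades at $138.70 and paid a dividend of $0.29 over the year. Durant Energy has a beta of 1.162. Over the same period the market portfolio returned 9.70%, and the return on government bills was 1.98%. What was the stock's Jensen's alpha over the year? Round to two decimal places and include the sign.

+2.96%

Realised HPR = (P1 + D1 − P0) / P0 = (138.70 + 0.29 − 122.02) / 122.02 = 16.97 / 122.02 = 13.9076%
MRP = 9.70% − 1.98% = 7.72%
CAPM required = R_f + β·MRP = 1.98% + 1.162 × 7.72% = 10.95064%
α = realised − required = 13.9076% − 10.95064% = +2.96%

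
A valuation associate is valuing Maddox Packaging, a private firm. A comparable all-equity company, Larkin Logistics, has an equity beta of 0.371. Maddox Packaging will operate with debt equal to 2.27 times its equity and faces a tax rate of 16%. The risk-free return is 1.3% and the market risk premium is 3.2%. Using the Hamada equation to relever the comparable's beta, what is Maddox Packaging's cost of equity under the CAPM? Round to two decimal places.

4.75%

β_L = β_U × [1 + (1 − t)(D/E)] = 0.371 × [1 + (1 − 0.16) × 2.27]
    = 0.371 × [1 + 0.84 × 2.27] = 0.371 × 2.9068 = 1.0784
E(R) = R_f + β_L × MRP = 1.3% + 1.0784 × 3.2% = 4.75%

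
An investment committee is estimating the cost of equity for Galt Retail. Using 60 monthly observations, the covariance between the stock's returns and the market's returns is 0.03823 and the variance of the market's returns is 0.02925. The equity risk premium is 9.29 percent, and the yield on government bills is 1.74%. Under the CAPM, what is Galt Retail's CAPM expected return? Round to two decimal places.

13.88%

β = Cov(R_i, R_m) / Var(R_m) = 0.03823 / 0.02925 = 1.3070
E(R) = R_f + β × MRP = 1.74% + 1.3070 × 9.29% = 13.88%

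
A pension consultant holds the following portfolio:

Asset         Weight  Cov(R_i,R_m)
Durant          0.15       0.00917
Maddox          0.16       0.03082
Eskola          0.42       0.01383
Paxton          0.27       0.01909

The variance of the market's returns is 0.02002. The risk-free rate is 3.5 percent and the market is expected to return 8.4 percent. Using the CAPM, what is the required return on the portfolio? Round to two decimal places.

β_Durant = 0.00917 / 0.02002 = 0.4580
β_Maddox = 0.03082 / 0.02002 = 1.5395
β_Eskola = 0.01383 / 0.02002 = 0.6908
β_Paxton = 0.01909 / 0.02002 = 0.9535
β_P = Σ w_i β_i = 0.15×0.4580 + 0.16×1.5395 + 0.42×0.6908 + 0.27×0.9535 = 0.8626
MRP = 8.4% − 3.5% = 4.90%
E(R_P) = R_f + β_P × MRP = 3.5% + 0.8626 × 4.9% = 7.73%

7.73%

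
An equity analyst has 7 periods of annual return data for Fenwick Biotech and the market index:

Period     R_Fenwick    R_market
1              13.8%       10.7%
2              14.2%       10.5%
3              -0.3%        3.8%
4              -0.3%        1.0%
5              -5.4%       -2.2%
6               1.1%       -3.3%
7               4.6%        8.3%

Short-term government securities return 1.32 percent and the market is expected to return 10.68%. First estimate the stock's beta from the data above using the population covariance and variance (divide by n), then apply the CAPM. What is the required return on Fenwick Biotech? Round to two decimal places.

Mean R_i = (13.8 + 14.2 − 0.3 − 0.3 − 5.4 + 1.1 + 4.6) / 7 = 3.9571%
Mean R_m = (10.7 + 10.5 + 3.8 + 1.0 − 2.2 − 3.3 + 8.3) / 7 = 4.1143%
Σ(R_i − R̄_i)(R_m − R̄_m) = 227.7843  ⇒  Cov = 227.7843 / 7 = 32.5406
Σ(R_m − R̄_m)² = 206.3086  ⇒  Var(R_m) = 206.3086 / 7 = 29.4727
β = Cov / Var(R_m) = 32.5406 / 29.4727 = 1.1041
MRP = 10.68% − 1.32% = 9.36%
E(R) = R_f + β × MRP = 1.32% + 1.1041 × 9.36% = 11.65%

11.65%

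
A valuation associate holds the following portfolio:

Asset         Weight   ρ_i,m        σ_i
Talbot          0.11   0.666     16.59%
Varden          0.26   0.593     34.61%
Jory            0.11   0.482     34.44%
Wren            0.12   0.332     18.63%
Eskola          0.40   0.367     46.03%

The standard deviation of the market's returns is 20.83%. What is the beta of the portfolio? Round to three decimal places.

0.762

β_Talbot = 0.666 × 16.59% / 20.83% = 0.5304
β_Varden = 0.593 × 34.61% / 20.83% = 0.9853
β_Jory = 0.482 × 34.44% / 20.83% = 0.7969
β_Wren = 0.332 × 18.63% / 20.83% = 0.2969
β_Eskola = 0.367 × 46.03% / 20.83% = 0.8110
β_P = Σ w_i β_i = 0.11×0.5304 + 0.26×0.9853 + 0.11×0.7969 + 0.12×0.2969 + 0.40×0.8110 = 0.7622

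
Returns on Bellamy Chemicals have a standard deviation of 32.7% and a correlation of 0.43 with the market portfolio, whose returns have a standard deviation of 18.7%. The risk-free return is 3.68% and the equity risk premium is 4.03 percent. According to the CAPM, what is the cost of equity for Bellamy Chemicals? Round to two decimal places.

6.71%

β = ρ × σ_i / σ_m = 0.43 × 32.7% / 18.7% = 0.7519
E(R) = 3.68% + 0.7519 × 4.03% = 6.71%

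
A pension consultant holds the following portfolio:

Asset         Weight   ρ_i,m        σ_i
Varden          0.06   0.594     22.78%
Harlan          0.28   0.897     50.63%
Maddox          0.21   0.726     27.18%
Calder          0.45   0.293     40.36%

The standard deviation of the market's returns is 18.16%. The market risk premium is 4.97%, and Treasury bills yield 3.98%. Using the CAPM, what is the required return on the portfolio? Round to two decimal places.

β_Varden = 0.594 × 22.78% / 18.16% = 0.7451
β_Harlan = 0.897 × 50.63% / 18.16% = 2.5008
β_Maddox = 0.726 × 27.18% / 18.16% = 1.0866
β_Calder = 0.293 × 40.36% / 18.16% = 0.6512
β_P = Σ w_i β_i = 0.06×0.7451 + 0.28×2.5008 + 0.21×1.0866 + 0.45×0.6512 = 1.2662
E(R_P) = R_f + β_P × MRP = 3.98% + 1.2662 × 4.97% = 10.27%

10.27%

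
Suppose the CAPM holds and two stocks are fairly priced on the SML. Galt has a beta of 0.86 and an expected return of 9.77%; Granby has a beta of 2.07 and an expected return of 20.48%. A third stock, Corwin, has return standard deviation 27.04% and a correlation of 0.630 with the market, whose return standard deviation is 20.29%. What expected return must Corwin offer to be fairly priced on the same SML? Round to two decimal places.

MRP = (20.48% − 9.77%) / (2.07 − 0.86) = 8.8512%
R_f = 9.77% − 0.86 × 8.8512% = 2.1580%
β_Corwin = ρ·σ_i/σ_m = 0.630 × 27.04 / 20.29 = 0.8396
E(R_Corwin) = R_f + β × MRP = 2.1580% + 0.8396 × 8.8512% = 9.59%

9.59%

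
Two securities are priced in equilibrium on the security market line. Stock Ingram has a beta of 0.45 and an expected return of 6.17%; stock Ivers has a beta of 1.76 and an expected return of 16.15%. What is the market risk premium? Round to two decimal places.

Both satisfy E(R) = R_f + β·MRP, so the slope of the SML is
MRP = (16.15% − 6.17%) / (1.76 − 0.45) = 9.98% / 1.31 = 7.6183%

7.62%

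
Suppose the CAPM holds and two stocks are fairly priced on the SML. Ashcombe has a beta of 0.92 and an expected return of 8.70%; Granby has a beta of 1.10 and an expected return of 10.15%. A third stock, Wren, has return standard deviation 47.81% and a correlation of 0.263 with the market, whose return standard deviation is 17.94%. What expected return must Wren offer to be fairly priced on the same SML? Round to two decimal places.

MRP = (10.15% − 8.70%) / (1.10 − 0.92) = 8.0556%
R_f = 8.70% − 0.92 × 8.0556% = 1.2888%
β_Wren = ρ·σ_i/σ_m = 0.263 × 47.81 / 17.94 = 0.7009
E(R_Wren) = R_f + β × MRP = 1.2888% + 0.7009 × 8.0556% = 6.93%

6.93%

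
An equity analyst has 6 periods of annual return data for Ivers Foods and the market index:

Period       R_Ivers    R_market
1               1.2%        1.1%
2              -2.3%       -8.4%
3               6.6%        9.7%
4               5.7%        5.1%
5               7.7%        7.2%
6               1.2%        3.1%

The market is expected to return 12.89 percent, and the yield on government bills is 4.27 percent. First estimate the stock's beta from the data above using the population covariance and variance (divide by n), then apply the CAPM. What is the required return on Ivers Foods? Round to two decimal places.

Mean R_i = (1.2 − 2.3 + 6.6 + 5.7 + 7.7 + 1.2) / 6 = 3.3500%
Mean R_m = (1.1 − 8.4 + 9.7 + 5.1 + 7.2 + 3.1) / 6 = 2.9667%
Σ(R_i − R̄_i)(R_m − R̄_m) = 113.2600  ⇒  Cov = 113.2600 / 6 = 18.8767
Σ(R_m − R̄_m)² = 200.5133  ⇒  Var(R_m) = 200.5133 / 6 = 33.4189
β = Cov / Var(R_m) = 18.8767 / 33.4189 = 0.5649
MRP = 12.89% − 4.27% = 8.62%
E(R) = R_f + β × MRP = 4.27% + 0.5649 × 8.62% = 9.14%

9.14%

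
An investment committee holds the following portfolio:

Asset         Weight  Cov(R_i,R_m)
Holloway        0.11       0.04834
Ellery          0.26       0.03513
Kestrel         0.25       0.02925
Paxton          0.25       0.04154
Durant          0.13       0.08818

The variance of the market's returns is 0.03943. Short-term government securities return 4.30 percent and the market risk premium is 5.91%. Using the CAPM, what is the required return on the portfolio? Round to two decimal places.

β_Holloway = 0.04834 / 0.03943 = 1.2260
β_Ellery = 0.03513 / 0.03943 = 0.8909
β_Kestrel = 0.02925 / 0.03943 = 0.7418
β_Paxton = 0.04154 / 0.03943 = 1.0535
β_Durant = 0.08818 / 0.03943 = 2.2364
β_P = Σ w_i β_i = 0.11×1.2260 + 0.26×0.8909 + 0.25×0.7418 + 0.25×1.0535 + 0.13×2.2364 = 1.1061
E(R_P) = R_f + β_P × MRP = 4.30% + 1.1061 × 5.91% = 10.84%

10.84%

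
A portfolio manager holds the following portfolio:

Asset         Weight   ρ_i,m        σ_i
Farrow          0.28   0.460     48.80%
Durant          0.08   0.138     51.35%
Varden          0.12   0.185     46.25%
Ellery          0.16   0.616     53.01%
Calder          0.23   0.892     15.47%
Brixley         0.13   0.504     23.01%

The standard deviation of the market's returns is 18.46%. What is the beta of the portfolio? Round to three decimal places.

β_Farrow = 0.460 × 48.80% / 18.46% = 1.2160
β_Durant = 0.138 × 51.35% / 18.46% = 0.3839
β_Varden = 0.185 × 46.25% / 18.46% = 0.4635
β_Ellery = 0.616 × 53.01% / 18.46% = 1.7689
β_Calder = 0.892 × 15.47% / 18.46% = 0.7475
β_Brixley = 0.504 × 23.01% / 18.46% = 0.6282
β_P = Σ w_i β_i = 0.28×1.2160 + 0.08×0.3839 + 0.12×0.4635 + 0.16×1.7689 + 0.23×0.7475 + 0.13×0.6282 = 0.9634

0.963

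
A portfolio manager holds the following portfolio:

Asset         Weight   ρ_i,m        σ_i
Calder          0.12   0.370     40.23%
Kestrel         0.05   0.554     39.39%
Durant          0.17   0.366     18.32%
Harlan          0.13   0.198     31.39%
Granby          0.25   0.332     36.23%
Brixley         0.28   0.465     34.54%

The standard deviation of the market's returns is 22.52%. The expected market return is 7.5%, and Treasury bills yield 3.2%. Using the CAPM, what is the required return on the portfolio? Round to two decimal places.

5.55%

β_Calder = 0.370 × 40.23% / 22.52% = 0.6610
β_Kestrel = 0.554 × 39.39% / 22.52% = 0.9690
β_Durant = 0.366 × 18.32% / 22.52% = 0.2977
β_Harlan = 0.198 × 31.39% / 22.52% = 0.2760
β_Granby = 0.332 × 36.23% / 22.52% = 0.5341
β_Brixley = 0.465 × 34.54% / 22.52% = 0.7132
β_P = Σ w_i β_i = 0.12×0.6610 + 0.05×0.9690 + 0.17×0.2977 + 0.13×0.2760 + 0.25×0.5341 + 0.28×0.7132 = 0.5475
MRP = 7.5% − 3.2% = 4.30%
E(R_P) = R_f + β_P × MRP = 3.2% + 0.5475 × 4.3% = 5.55%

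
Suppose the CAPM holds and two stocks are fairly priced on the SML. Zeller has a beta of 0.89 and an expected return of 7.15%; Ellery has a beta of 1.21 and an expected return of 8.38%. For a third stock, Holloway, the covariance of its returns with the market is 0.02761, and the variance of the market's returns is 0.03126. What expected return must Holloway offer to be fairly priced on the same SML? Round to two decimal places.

7.12%

MRP = (8.38% − 7.15%) / (1.21 − 0.89) = 3.8438%
R_f = 7.15% − 0.89 × 3.8438% = 3.7290%
β_Holloway = Cov / Var(R_m) = 0.02761 / 0.03126 = 0.8832
E(R_Holloway) = R_f + β × MRP = 3.7290% + 0.8832 × 3.8438% = 7.12%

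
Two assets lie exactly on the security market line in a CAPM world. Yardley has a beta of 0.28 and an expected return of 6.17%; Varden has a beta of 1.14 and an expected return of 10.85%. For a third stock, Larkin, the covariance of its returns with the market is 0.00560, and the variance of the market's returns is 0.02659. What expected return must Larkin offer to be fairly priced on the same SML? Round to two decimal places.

5.79%

MRP = (10.85% − 6.17%) / (1.14 − 0.28) = 5.4419%
R_f = 6.17% − 0.28 × 5.4419% = 4.6463%
β_Larkin = Cov / Var(R_m) = 0.00560 / 0.02659 = 0.2106
E(R_Larkin) = R_f + β × MRP = 4.6463% + 0.2106 × 5.4419% = 5.79%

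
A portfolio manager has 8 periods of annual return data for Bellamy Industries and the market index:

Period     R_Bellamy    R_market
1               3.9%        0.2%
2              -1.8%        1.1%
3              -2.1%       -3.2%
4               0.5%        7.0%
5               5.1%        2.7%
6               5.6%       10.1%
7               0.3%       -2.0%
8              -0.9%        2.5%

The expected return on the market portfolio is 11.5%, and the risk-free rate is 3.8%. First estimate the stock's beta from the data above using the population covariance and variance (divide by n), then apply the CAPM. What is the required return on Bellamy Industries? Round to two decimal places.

6.71%

Mean R_i = (3.9 − 1.8 − 2.1 + 0.5 + 5.1 + 5.6 + 0.3 − 0.9) / 8 = 1.3250%
Mean R_m = (0.2 + 1.1 − 3.2 + 7.0 + 2.7 + 10.1 − 2.0 + 2.5) / 8 = 2.3000%
Σ(R_i − R̄_i)(R_m − R̄_m) = 52.1200  ⇒  Cov = 52.1200 / 8 = 6.5150
Σ(R_m − R̄_m)² = 137.7200  ⇒  Var(R_m) = 137.7200 / 8 = 17.2150
β = Cov / Var(R_m) = 6.5150 / 17.2150 = 0.3784
MRP = 11.5% − 3.8% = 7.70%
E(R) = R_f + β × MRP = 3.8% + 0.3784 × 7.7% = 6.71%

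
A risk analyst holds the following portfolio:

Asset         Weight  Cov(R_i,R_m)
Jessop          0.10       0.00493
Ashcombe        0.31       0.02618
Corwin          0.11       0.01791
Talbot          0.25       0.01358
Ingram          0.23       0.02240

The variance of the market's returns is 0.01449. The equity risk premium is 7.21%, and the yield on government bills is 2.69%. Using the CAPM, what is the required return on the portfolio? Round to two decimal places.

12.21%

β_Jessop = 0.00493 / 0.01449 = 0.3402
β_Ashcombe = 0.02618 / 0.01449 = 1.8068
β_Corwin = 0.01791 / 0.01449 = 1.2360
β_Talbot = 0.01358 / 0.01449 = 0.9372
β_Ingram = 0.02240 / 0.01449 = 1.5459
β_P = Σ w_i β_i = 0.10×0.3402 + 0.31×1.8068 + 0.11×1.2360 + 0.25×0.9372 + 0.23×1.5459 = 1.3199
E(R_P) = R_f + β_P × MRP = 2.69% + 1.3199 × 7.21% = 12.21%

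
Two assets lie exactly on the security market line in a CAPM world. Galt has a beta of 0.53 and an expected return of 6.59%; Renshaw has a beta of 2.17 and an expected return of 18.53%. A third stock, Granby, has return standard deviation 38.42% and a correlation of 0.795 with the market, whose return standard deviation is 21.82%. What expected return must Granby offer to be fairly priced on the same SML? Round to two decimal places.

MRP = (18.53% − 6.59%) / (2.17 − 0.53) = 7.2805%
R_f = 6.59% − 0.53 × 7.2805% = 2.7313%
β_Granby = ρ·σ_i/σ_m = 0.795 × 38.42 / 21.82 = 1.3998
E(R_Granby) = R_f + β × MRP = 2.7313% + 1.3998 × 7.2805% = 12.92%

12.92%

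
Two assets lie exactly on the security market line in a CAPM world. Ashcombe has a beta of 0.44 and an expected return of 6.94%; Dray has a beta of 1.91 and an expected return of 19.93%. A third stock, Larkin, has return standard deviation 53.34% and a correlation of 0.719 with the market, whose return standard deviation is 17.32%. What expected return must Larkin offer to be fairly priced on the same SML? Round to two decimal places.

22.62%

MRP = (19.93% − 6.94%) / (1.91 − 0.44) = 8.8367%
R_f = 6.94% − 0.44 × 8.8367% = 3.0519%
β_Larkin = ρ·σ_i/σ_m = 0.719 × 53.34 / 17.32 = 2.2143
E(R_Larkin) = R_f + β × MRP = 3.0519% + 2.2143 × 8.8367% = 22.62%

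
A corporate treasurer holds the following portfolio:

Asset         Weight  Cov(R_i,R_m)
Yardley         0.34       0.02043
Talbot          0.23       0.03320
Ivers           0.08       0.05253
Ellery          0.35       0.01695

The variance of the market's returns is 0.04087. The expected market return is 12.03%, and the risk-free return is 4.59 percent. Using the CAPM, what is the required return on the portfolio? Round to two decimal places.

9.09%

β_Yardley = 0.02043 / 0.04087 = 0.4999
β_Talbot = 0.03320 / 0.04087 = 0.8123
β_Ivers = 0.05253 / 0.04087 = 1.2853
β_Ellery = 0.01695 / 0.04087 = 0.4147
β_P = Σ w_i β_i = 0.34×0.4999 + 0.23×0.8123 + 0.08×1.2853 + 0.35×0.4147 = 0.6048
MRP = 12.03% − 4.59% = 7.44%
E(R_P) = R_f + β_P × MRP = 4.59% + 0.6048 × 7.44% = 9.09%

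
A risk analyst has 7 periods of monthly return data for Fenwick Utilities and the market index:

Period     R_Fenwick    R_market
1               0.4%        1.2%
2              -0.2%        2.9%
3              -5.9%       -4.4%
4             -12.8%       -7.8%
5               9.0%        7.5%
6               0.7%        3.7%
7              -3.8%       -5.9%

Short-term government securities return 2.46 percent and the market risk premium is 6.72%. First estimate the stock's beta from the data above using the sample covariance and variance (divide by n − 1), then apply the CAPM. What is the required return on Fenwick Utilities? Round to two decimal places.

Mean R_i = (0.4 − 0.2 − 5.9 − 12.8 + 9.0 + 0.7 − 3.8) / 7 = -1.8000%
Mean R_m = (1.2 + 2.9 − 4.4 − 7.8 + 7.5 + 3.7 − 5.9) / 7 = -0.4000%
Σ(R_i − R̄_i)(R_m − R̄_m) = 213.1700  ⇒  Cov = 213.1700 / 6 = 35.5283
Σ(R_m − R̄_m)² = 193.6800  ⇒  Var(R_m) = 193.6800 / 6 = 32.2800
β = Cov / Var(R_m) = 35.5283 / 32.2800 = 1.1006
E(R) = R_f + β × MRP = 2.46% + 1.1006 × 6.72% = 9.86%

9.86%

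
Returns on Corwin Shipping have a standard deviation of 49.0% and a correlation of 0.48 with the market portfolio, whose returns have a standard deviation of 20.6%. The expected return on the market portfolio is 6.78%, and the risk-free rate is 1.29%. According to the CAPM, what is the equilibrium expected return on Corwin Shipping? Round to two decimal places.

7.56%

β = ρ × σ_i / σ_m = 0.48 × 49.0% / 20.6% = 1.1417
MRP = 6.78% − 1.29% = 5.49%
E(R) = 1.29% + 1.1417 × 5.49% = 7.56%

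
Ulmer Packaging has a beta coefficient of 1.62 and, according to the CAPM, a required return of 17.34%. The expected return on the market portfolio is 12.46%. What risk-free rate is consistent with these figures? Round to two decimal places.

E(R) = R_f + β(E(R_m) − R_f) = R_f(1 − β) + β·E(R_m)
17.34% = R_f × (1 − 1.62) + 1.62 × 12.46%
17.34% = R_f × -0.62 + 20.1852%
R_f = (17.34% − 20.1852%) / -0.62 = 4.59%

4.59%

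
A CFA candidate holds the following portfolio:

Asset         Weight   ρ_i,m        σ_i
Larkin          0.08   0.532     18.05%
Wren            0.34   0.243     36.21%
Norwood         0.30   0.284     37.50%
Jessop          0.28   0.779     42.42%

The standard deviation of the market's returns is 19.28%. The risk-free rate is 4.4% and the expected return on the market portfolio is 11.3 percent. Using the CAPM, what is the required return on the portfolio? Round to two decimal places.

β_Larkin = 0.532 × 18.05% / 19.28% = 0.4981
β_Wren = 0.243 × 36.21% / 19.28% = 0.4564
β_Norwood = 0.284 × 37.50% / 19.28% = 0.5524
β_Jessop = 0.779 × 42.42% / 19.28% = 1.7140
β_P = Σ w_i β_i = 0.08×0.4981 + 0.34×0.4564 + 0.30×0.5524 + 0.28×1.7140 = 0.8407
MRP = 11.3% − 4.4% = 6.90%
E(R_P) = R_f + β_P × MRP = 4.4% + 0.8407 × 6.9% = 10.20%

10.20%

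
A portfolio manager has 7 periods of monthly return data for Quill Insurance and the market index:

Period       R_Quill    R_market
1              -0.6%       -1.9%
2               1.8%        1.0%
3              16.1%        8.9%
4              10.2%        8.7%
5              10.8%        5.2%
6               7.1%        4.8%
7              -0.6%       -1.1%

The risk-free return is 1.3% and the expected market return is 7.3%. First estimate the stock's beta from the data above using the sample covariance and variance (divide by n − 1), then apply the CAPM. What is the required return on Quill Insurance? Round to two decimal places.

9.60%

Mean R_i = (-0.6 + 1.8 + 16.1 + 10.2 + 10.8 + 7.1 − 0.6) / 7 = 6.4000%
Mean R_m = (-1.9 + 1.0 + 8.9 + 8.7 + 5.2 + 4.8 − 1.1) / 7 = 3.6571%
Σ(R_i − R̄_i)(R_m − R̄_m) = 162.0300  ⇒  Cov = 162.0300 / 6 = 27.0050
Σ(R_m − R̄_m)² = 117.1771  ⇒  Var(R_m) = 117.1771 / 6 = 19.5295
β = Cov / Var(R_m) = 27.0050 / 19.5295 = 1.3828
MRP = 7.3% − 1.3% = 6.00%
E(R) = R_f + β × MRP = 1.3% + 1.3828 × 6.0% = 9.60%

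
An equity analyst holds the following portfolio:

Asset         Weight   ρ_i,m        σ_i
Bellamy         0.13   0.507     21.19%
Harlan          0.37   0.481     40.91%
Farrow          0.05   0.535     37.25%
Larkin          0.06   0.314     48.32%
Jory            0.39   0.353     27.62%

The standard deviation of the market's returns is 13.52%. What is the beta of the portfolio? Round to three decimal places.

β_Bellamy = 0.507 × 21.19% / 13.52% = 0.7946
β_Harlan = 0.481 × 40.91% / 13.52% = 1.4555
β_Farrow = 0.535 × 37.25% / 13.52% = 1.4740
β_Larkin = 0.314 × 48.32% / 13.52% = 1.1222
β_Jory = 0.353 × 27.62% / 13.52% = 0.7211
β_P = Σ w_i β_i = 0.13×0.7946 + 0.37×1.4555 + 0.05×1.4740 + 0.06×1.1222 + 0.39×0.7211 = 1.0641

1.064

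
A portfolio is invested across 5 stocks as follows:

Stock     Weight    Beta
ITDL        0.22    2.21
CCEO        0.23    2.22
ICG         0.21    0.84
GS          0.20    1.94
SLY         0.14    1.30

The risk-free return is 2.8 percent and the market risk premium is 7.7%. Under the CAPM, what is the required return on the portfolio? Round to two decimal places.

16.22%

β_P = Σ w_i β_i = 0.22×2.21 + 0.23×2.22 + 0.21×0.84 + 0.20×1.94 + 0.14×1.30 = 1.7432
E(R_P) = R_f + β_P × MRP = 2.8% + 1.7432 × 7.7% = 16.22%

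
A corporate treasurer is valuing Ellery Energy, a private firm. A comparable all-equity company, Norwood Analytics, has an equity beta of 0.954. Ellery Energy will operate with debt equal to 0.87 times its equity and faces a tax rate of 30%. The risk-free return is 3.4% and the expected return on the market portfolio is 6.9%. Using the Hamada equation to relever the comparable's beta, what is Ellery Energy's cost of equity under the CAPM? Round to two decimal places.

β_L = β_U × [1 + (1 − t)(D/E)] = 0.954 × [1 + (1 − 0.30) × 0.87]
    = 0.954 × [1 + 0.70 × 0.87] = 0.954 × 1.6090 = 1.5350
MRP = 6.9% − 3.4% = 3.50%
E(R) = R_f + β_L × MRP = 3.4% + 1.5350 × 3.5% = 8.77%

8.77%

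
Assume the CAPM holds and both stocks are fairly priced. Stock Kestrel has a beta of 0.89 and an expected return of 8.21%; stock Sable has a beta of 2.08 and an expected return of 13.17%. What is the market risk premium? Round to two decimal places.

4.17%

Both satisfy E(R) = R_f + β·MRP, so the slope of the SML is
MRP = (13.17% − 8.21%) / (2.08 − 0.89) = 4.96% / 1.19 = 4.1681%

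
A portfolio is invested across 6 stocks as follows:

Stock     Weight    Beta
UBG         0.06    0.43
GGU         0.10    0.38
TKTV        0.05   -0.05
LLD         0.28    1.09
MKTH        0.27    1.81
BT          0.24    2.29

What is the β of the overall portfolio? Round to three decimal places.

β_P = Σ w_i β_i = 0.06×0.43 + 0.10×0.38 + 0.05×-0.05 + 0.28×1.09 + 0.27×1.81 + 0.24×2.29 = 1.4048

1.405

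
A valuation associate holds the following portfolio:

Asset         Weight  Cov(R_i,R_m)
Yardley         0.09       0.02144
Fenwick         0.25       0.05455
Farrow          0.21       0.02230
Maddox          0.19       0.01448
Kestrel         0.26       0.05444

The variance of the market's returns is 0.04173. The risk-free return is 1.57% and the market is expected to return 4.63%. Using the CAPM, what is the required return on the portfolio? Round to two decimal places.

4.29%

β_Yardley = 0.02144 / 0.04173 = 0.5138
β_Fenwick = 0.05455 / 0.04173 = 1.3072
β_Farrow = 0.02230 / 0.04173 = 0.5344
β_Maddox = 0.01448 / 0.04173 = 0.3470
β_Kestrel = 0.05444 / 0.04173 = 1.3046
β_P = Σ w_i β_i = 0.09×0.5138 + 0.25×1.3072 + 0.21×0.5344 + 0.19×0.3470 + 0.26×1.3046 = 0.8904
MRP = 4.63% − 1.57% = 3.06%
E(R_P) = R_f + β_P × MRP = 1.57% + 0.8904 × 3.06% = 4.29%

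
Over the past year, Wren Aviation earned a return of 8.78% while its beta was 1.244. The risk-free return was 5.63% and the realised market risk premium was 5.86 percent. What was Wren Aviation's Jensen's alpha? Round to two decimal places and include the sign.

-4.14%

CAPM benchmark = R_f + β(R_m − R_f) = 5.63% + 1.244 × 5.86% = 12.91984%
α = actual − benchmark = 8.78% − 12.91984% = -4.14%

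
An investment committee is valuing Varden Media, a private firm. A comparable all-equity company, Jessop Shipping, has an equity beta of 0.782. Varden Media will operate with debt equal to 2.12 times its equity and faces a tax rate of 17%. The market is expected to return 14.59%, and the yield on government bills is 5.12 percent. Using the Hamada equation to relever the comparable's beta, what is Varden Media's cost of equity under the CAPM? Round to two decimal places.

β_L = β_U × [1 + (1 − t)(D/E)] = 0.782 × [1 + (1 − 0.17) × 2.12]
    = 0.782 × [1 + 0.83 × 2.12] = 0.782 × 2.7596 = 2.1580
MRP = 14.59% − 5.12% = 9.47%
E(R) = R_f + β_L × MRP = 5.12% + 2.1580 × 9.47% = 25.56%

25.56%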